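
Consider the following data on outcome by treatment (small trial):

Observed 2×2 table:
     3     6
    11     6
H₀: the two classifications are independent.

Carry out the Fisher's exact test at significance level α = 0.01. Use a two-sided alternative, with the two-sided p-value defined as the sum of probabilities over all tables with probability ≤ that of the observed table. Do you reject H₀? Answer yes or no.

reject H₀: no

Margins: r₁=9, r₂=17, c₁=14, c₂=12, n=26
p_obs = C(9,3)·C(17,11)/C(26,14); sum pmf over tables with pmf ≤ p_obs
p-value (two-sided) = 0.21767
At α=0.01: p ≥ α → fail to reject H₀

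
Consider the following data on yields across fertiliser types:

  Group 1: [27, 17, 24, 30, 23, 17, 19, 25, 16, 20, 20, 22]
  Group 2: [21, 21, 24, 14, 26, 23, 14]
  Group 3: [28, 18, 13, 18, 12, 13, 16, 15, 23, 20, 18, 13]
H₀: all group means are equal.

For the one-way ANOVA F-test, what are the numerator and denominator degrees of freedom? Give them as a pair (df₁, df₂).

k = 3 groups, N = 31 total
df = (k−1, N−k) = (3−1, 31−3) = (2, 28)

degrees of freedom = [2, 28]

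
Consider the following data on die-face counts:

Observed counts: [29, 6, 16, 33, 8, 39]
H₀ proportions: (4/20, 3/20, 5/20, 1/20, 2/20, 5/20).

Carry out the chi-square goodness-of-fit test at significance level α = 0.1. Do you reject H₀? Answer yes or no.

reject H₀: yes

n = 131; E_i = n·p_i = [26.20, 19.65, 32.75, 6.55, 13.10, 32.75]
χ² = (29−26.20)²/26.20 + (6−19.65)²/19.65 + (16−32.75)²/32.75 + (33−6.55)²/6.55 + (8−13.10)²/13.10 + (39−32.75)²/32.75 = 128.3359
df = 5
p-value (upper-tail) = 0.00000
At α=0.1: p < α → reject H₀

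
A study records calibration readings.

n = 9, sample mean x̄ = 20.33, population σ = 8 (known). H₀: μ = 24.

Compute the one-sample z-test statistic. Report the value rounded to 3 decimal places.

SE = σ/√n = 8/√9 = 2.6667
z = (x̄−μ₀)/SE = (20.33−24)/2.6667 = -1.3763

test statistic = -1.376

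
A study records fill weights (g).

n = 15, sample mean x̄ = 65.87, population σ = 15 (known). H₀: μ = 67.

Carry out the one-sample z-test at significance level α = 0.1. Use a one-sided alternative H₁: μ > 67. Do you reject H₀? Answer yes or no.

SE = σ/√n = 15/√15 = 3.8730
z = (x̄−μ₀)/SE = (65.87−67)/3.8730 = -0.2918
p-value (one-sided, H₁ greater) = 0.61477
At α=0.1: p ≥ α → fail to reject H₀

reject H₀: no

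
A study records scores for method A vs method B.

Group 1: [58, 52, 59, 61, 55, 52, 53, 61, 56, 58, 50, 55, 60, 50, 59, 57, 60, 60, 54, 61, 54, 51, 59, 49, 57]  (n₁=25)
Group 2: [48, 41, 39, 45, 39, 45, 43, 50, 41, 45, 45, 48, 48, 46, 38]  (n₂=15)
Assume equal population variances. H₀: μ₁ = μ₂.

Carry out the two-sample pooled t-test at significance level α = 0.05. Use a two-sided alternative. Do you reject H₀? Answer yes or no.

x̄₁=56.040, s₁=3.857, n₁=25
x̄₂=44.067, s₂=3.751, n₂=15
s_p² = [24·3.857² + 14·3.751²]/38 = 14.5761
SE = √(s_p²·(1/25+1/15)) = 1.2469
t = (56.040−44.067)/1.2469 = 9.6024
df = 38
p-value (two-sided) = 0.00000
At α=0.05: p < α → reject H₀

reject H₀: yes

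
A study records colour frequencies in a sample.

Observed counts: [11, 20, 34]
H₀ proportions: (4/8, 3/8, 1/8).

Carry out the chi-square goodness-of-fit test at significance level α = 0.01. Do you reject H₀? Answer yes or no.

reject H₀: yes

n = 65; E_i = n·p_i = [32.50, 24.38, 8.12]
χ² = (11−32.50)²/32.50 + (20−24.38)²/24.38 + (34−8.12)²/8.12 = 97.4103
df = 2
p-value (upper-tail) = 0.00000
At α=0.01: p < α → reject H₀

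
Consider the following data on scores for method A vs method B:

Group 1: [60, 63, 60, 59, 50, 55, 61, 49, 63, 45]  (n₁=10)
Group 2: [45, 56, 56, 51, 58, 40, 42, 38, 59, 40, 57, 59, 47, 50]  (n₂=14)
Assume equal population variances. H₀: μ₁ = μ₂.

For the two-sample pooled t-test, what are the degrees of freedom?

degrees of freedom = 22

df = n₁ + n₂ − 2 = 10 + 14 − 2 = 22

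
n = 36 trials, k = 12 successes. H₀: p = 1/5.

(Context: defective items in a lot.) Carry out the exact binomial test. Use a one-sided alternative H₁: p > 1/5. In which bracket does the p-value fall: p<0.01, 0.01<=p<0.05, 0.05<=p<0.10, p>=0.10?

Exact binomial: n=36, k=12, p₀=1/5=0.2000
P(X≥12) from Σ C(n,i)·p₀^i·(1−p₀)^(n−i)
p-value (one-sided, H₁ greater) = 0.04243
→ bracket: 0.01<=p<0.05

p-value bracket: 0.01<=p<0.05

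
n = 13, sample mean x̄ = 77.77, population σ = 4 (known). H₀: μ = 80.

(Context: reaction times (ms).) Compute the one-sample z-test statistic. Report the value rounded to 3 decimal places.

test statistic = -2.010

SE = σ/√n = 4/√13 = 1.1094
z = (x̄−μ₀)/SE = (77.77−80)/1.1094 = -2.0101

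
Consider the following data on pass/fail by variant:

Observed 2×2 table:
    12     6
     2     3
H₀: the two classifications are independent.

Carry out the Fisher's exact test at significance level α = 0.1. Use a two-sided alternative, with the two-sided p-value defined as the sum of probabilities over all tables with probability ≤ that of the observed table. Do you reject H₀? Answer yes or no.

Margins: r₁=18, r₂=5, c₁=14, c₂=9, n=23
p_obs = C(18,12)·C(5,2)/C(23,14); sum pmf over tables with pmf ≤ p_obs
p-value (two-sided) = 0.34283
At α=0.1: p ≥ α → fail to reject H₀

reject H₀: no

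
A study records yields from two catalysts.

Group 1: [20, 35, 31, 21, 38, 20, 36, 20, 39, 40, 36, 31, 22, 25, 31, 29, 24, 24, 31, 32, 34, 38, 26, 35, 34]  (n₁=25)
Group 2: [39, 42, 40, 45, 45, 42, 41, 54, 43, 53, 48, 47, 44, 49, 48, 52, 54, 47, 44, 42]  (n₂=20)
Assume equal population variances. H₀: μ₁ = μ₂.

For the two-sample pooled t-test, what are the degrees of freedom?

df = n₁ + n₂ − 2 = 25 + 20 − 2 = 43

degrees of freedom = 43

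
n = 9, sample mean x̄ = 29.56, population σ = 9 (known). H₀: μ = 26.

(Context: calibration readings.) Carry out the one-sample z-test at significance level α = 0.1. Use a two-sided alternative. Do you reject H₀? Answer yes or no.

SE = σ/√n = 9/√9 = 3.0000
z = (x̄−μ₀)/SE = (29.56−26)/3.0000 = 1.1867
p-value (two-sided) = 0.23536
At α=0.1: p ≥ α → fail to reject H₀

reject H₀: no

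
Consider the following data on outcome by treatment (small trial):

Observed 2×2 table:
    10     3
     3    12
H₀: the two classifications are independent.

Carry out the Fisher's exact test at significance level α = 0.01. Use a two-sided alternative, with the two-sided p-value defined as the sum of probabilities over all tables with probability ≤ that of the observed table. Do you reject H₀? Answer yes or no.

Margins: r₁=13, r₂=15, c₁=13, c₂=15, n=28
p_obs = C(13,10)·C(15,3)/C(28,13); sum pmf over tables with pmf ≤ p_obs
p-value (two-sided) = 0.00670
At α=0.01: p < α → reject H₀

reject H₀: yes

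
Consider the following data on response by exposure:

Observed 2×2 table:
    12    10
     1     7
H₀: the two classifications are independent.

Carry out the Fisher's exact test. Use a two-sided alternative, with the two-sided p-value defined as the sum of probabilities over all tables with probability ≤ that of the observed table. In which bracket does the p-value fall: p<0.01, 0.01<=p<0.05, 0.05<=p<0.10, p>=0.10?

p-value bracket: 0.05<=p<0.10

Margins: r₁=22, r₂=8, c₁=13, c₂=17, n=30
p_obs = C(22,12)·C(8,1)/C(30,13); sum pmf over tables with pmf ≤ p_obs
p-value (two-sided) = 0.09243
→ bracket: 0.05<=p<0.10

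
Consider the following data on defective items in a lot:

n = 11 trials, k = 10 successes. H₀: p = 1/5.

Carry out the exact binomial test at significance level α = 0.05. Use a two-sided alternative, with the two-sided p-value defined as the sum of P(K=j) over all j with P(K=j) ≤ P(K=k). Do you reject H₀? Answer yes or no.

reject H₀: yes

Exact binomial: n=11, k=10, p₀=1/5=0.2000
P(X=j) = C(n,j)·p₀^j·(1−p₀)^(n−j); p = Σ P(X=j) over j with P(X=j) ≤ P(X=10)
p-value (two-sided) = 0.00000
At α=0.05: p < α → reject H₀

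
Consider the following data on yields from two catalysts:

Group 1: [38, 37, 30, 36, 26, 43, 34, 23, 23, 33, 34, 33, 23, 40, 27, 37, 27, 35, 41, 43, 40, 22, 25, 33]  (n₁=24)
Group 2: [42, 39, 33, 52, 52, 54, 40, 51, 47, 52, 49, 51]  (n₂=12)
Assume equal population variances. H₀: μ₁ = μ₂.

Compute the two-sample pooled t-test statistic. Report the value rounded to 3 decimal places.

test statistic = -5.973

x̄₁=32.625, s₁=6.743, n₁=24
x̄₂=46.833, s₂=6.699, n₂=12
s_p² = [23·6.743² + 11·6.699²]/34 = 45.2733
SE = √(s_p²·(1/24+1/12)) = 2.3789
t = (32.625−46.833)/2.3789 = -5.9727
df = 34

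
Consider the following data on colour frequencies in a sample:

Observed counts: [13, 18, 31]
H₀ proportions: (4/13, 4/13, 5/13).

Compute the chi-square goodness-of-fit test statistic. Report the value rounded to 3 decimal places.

test statistic = 4.143

n = 62; E_i = n·p_i = [19.08, 19.08, 23.85]
χ² = (13−19.08)²/19.08 + (18−19.08)²/19.08 + (31−23.85)²/23.85 = 4.1427
df = 2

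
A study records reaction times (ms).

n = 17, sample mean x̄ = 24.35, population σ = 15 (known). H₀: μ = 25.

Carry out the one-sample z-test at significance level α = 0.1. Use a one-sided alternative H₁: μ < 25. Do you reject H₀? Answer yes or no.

SE = σ/√n = 15/√17 = 3.6380
z = (x̄−μ₀)/SE = (24.35−25)/3.6380 = -0.1787
p-value (one-sided, H₁ less) = 0.42910
At α=0.1: p ≥ α → fail to reject H₀

reject H₀: no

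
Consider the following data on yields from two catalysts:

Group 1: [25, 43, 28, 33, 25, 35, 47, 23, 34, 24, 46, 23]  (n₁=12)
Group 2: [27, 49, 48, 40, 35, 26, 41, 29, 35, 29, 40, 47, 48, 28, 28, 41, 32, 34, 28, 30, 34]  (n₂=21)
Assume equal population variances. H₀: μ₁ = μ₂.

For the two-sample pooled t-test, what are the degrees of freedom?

degrees of freedom = 31

df = n₁ + n₂ − 2 = 12 + 21 − 2 = 31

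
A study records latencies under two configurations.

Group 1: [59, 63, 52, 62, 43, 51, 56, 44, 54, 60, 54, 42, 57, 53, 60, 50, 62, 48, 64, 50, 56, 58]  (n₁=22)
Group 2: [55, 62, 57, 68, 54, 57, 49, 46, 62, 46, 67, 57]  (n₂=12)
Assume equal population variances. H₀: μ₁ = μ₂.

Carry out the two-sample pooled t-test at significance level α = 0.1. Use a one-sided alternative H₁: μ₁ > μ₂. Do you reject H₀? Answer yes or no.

x̄₁=54.455, s₁=6.479, n₁=22
x̄₂=56.667, s₂=7.315, n₂=12
s_p² = [21·6.479² + 11·7.315²]/32 = 45.9413
SE = √(s_p²·(1/22+1/12)) = 2.4324
t = (54.455−56.667)/2.4324 = -0.9094
df = 32
p-value (one-sided, H₁ greater) = 0.81504
At α=0.1: p ≥ α → fail to reject H₀

reject H₀: no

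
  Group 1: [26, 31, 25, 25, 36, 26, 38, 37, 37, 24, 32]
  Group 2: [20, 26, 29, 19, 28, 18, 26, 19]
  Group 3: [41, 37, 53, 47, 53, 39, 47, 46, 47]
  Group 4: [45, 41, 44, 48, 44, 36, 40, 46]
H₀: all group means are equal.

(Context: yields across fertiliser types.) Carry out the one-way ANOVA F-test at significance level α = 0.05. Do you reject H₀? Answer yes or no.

Group means [30.64, 23.12, 45.56, 43.00], grand mean 35.444
SSB = Σnᵢ(x̄ᵢ−x̄)² = 2845.246; SSW = ΣΣ(x−x̄ᵢ)² = 817.643
MSB = 2845.246/3 = 948.4154; MSW = 817.643/32 = 25.5513
F = MSB/MSW = 37.1180
df = (3, 32)
p-value (upper-tail) = 0.00000
At α=0.05: p < α → reject H₀

reject H₀: yes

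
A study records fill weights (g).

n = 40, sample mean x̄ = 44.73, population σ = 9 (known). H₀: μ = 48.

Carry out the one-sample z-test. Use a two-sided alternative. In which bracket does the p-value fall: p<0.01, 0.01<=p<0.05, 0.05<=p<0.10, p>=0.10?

p-value bracket: 0.01<=p<0.05

SE = σ/√n = 9/√40 = 1.4230
z = (x̄−μ₀)/SE = (44.73−48)/1.4230 = -2.2979
p-value (two-sided) = 0.02157
→ bracket: 0.01<=p<0.05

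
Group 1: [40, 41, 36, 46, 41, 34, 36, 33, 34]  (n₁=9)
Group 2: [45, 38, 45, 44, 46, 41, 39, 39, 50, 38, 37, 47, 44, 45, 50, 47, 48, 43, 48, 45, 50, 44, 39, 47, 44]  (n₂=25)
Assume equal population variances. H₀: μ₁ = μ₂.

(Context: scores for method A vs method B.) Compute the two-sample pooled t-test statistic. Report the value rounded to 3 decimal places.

test statistic = -3.933

x̄₁=37.889, s₁=4.343, n₁=9
x̄₂=44.120, s₂=3.982, n₂=25
s_p² = [8·4.343² + 24·3.982²]/32 = 16.6103
SE = √(s_p²·(1/9+1/25)) = 1.5843
t = (37.889−44.120)/1.5843 = -3.9330
df = 32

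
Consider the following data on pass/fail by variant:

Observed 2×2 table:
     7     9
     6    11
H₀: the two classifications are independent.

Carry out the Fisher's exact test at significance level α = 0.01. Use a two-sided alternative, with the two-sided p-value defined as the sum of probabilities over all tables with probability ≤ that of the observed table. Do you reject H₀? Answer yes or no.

Margins: r₁=16, r₂=17, c₁=13, c₂=20, n=33
p_obs = C(16,7)·C(17,6)/C(33,13); sum pmf over tables with pmf ≤ p_obs
p-value (two-sided) = 0.72828
At α=0.01: p ≥ α → fail to reject H₀

reject H₀: no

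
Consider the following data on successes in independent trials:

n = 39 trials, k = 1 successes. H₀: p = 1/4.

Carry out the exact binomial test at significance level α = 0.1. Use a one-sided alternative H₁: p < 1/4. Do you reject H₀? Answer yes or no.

reject H₀: yes

Exact binomial: n=39, k=1, p₀=1/4=0.2500
P(X≤1) from Σ C(n,i)·p₀^i·(1−p₀)^(n−i)
p-value (one-sided, H₁ less) = 0.00019
At α=0.1: p < α → reject H₀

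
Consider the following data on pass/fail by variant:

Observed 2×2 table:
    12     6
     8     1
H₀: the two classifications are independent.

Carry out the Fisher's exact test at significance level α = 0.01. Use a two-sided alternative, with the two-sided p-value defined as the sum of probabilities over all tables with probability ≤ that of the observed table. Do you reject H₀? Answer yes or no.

reject H₀: no

Margins: r₁=18, r₂=9, c₁=20, c₂=7, n=27
p_obs = C(18,12)·C(9,8)/C(27,20); sum pmf over tables with pmf ≤ p_obs
p-value (two-sided) = 0.36321
At α=0.01: p ≥ α → fail to reject H₀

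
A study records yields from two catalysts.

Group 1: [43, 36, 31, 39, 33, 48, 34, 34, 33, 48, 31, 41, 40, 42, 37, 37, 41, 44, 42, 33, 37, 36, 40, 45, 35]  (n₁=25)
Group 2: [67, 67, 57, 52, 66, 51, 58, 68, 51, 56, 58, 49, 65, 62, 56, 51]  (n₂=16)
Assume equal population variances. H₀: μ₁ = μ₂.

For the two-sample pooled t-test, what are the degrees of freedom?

df = n₁ + n₂ − 2 = 25 + 16 − 2 = 39

degrees of freedom = 39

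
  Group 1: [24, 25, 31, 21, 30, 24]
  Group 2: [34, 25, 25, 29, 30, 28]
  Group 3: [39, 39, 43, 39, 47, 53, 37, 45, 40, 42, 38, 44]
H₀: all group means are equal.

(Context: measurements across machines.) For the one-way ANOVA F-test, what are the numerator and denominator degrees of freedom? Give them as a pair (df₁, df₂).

degrees of freedom = [2, 21]

k = 3 groups, N = 24 total
df = (k−1, N−k) = (3−1, 24−3) = (2, 21)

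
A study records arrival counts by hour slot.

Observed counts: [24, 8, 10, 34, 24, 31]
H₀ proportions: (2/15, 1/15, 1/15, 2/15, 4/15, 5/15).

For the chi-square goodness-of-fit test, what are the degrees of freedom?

df = k − 1 = 6 − 1 = 5

degrees of freedom = 5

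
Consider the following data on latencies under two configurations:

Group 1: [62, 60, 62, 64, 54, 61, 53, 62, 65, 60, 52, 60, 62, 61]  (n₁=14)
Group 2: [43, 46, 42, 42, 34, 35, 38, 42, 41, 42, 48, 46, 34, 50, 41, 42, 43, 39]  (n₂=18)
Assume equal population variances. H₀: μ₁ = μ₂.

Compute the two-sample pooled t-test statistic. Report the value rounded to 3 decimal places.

x̄₁=59.857, s₁=3.997, n₁=14
x̄₂=41.556, s₂=4.435, n₂=18
s_p² = [13·3.997² + 17·4.435²]/30 = 18.0720
SE = √(s_p²·(1/14+1/18)) = 1.5149
t = (59.857−41.556)/1.5149 = 12.0812
df = 30

test statistic = 12.081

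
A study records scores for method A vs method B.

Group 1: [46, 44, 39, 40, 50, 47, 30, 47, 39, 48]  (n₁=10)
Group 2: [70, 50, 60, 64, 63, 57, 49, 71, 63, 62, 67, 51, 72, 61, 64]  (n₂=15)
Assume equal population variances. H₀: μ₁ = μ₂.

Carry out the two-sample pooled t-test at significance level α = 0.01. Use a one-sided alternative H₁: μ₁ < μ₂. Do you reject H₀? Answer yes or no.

reject H₀: yes

x̄₁=43.000, s₁=6.018, n₁=10
x̄₂=61.600, s₂=7.278, n₂=15
s_p² = [9·6.018² + 14·7.278²]/23 = 46.4174
SE = √(s_p²·(1/10+1/15)) = 2.7814
t = (43.000−61.600)/2.7814 = -6.6873
df = 23
p-value (one-sided, H₁ less) = 0.00000
At α=0.01: p < α → reject H₀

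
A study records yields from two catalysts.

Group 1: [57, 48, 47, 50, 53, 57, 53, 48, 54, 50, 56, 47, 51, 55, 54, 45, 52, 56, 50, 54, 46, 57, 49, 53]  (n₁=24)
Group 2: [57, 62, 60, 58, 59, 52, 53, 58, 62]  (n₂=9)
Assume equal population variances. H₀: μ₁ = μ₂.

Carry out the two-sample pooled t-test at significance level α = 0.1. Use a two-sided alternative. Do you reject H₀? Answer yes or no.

reject H₀: yes

x̄₁=51.750, s₁=3.721, n₁=24
x̄₂=57.889, s₂=3.516, n₂=9
s_p² = [23·3.721² + 8·3.516²]/31 = 13.4642
SE = √(s_p²·(1/24+1/9)) = 1.4342
t = (51.750−57.889)/1.4342 = -4.2803
df = 31
p-value (two-sided) = 0.00017
At α=0.1: p < α → reject H₀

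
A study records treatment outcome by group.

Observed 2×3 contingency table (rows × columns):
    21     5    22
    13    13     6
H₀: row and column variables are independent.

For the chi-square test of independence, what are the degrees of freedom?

degrees of freedom = 2

df = (r−1)(c−1) = (2−1)·(3−1) = 2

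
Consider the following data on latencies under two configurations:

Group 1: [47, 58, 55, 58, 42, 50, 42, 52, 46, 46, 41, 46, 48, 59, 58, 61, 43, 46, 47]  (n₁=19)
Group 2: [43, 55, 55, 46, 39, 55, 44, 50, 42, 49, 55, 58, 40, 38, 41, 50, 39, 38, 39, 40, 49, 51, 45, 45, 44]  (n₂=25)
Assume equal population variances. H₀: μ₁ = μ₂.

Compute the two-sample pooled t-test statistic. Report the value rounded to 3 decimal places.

x̄₁=49.737, s₁=6.522, n₁=19
x̄₂=46.000, s₂=6.292, n₂=25
s_p² = [18·6.522² + 24·6.292²]/42 = 40.8496
SE = √(s_p²·(1/19+1/25)) = 1.9452
t = (49.737−46.000)/1.9452 = 1.9210
df = 42

test statistic = 1.921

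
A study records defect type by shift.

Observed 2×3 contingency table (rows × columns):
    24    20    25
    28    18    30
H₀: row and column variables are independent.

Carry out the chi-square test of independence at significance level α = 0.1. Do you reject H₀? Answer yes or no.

reject H₀: no

Row totals [69, 76], col totals [52, 38, 55], n=145
χ² = (24−24.74)²/24.74 + (20−18.08)²/18.08 + (25−26.17)²/26.17 + (28−27.26)²/27.26 + (18−19.92)²/19.92 + (30−28.83)²/28.83 = 0.5308
df = 2
p-value (upper-tail) = 0.76690
At α=0.1: p ≥ α → fail to reject H₀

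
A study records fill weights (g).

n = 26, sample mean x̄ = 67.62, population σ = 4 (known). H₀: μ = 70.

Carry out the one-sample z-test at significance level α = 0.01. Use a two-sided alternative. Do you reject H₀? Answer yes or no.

reject H₀: yes

SE = σ/√n = 4/√26 = 0.7845
z = (x̄−μ₀)/SE = (67.62−70)/0.7845 = -3.0339
p-value (two-sided) = 0.00241
At α=0.01: p < α → reject H₀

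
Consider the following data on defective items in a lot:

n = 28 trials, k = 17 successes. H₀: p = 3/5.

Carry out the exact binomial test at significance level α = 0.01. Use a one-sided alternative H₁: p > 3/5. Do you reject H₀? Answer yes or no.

reject H₀: no

Exact binomial: n=28, k=17, p₀=3/5=0.6000
P(X≥17) from Σ C(n,i)·p₀^i·(1−p₀)^(n−i)
p-value (one-sided, H₁ greater) = 0.55102
At α=0.01: p ≥ α → fail to reject H₀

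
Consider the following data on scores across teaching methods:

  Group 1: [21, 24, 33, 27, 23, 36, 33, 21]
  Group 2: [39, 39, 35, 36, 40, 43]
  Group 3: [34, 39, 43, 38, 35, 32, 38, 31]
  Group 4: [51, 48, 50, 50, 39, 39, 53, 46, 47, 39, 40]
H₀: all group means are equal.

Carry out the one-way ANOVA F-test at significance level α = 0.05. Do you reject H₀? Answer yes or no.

Group means [27.25, 38.67, 36.25, 45.64], grand mean 37.636
SSB = Σnᵢ(x̄ᵢ−x̄)² = 1588.758; SSW = ΣΣ(x−x̄ᵢ)² = 694.879
MSB = 1588.758/3 = 529.5859; MSW = 694.879/29 = 23.9613
F = MSB/MSW = 22.1017
df = (3, 29)
p-value (upper-tail) = 0.00000
At α=0.05: p < α → reject H₀

reject H₀: yes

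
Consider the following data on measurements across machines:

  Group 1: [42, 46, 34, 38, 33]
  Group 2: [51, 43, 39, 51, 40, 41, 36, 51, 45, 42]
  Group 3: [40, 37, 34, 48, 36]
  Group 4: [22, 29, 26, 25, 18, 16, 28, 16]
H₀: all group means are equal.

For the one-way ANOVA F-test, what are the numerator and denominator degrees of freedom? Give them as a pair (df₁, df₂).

degrees of freedom = [3, 24]

k = 4 groups, N = 28 total
df = (k−1, N−k) = (4−1, 28−4) = (3, 24)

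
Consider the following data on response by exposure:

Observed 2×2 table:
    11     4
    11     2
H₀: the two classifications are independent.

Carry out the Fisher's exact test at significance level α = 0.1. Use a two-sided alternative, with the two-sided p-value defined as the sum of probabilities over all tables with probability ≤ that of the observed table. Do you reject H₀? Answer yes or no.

Margins: r₁=15, r₂=13, c₁=22, c₂=6, n=28
p_obs = C(15,11)·C(13,11)/C(28,22); sum pmf over tables with pmf ≤ p_obs
p-value (two-sided) = 0.65459
At α=0.1: p ≥ α → fail to reject H₀

reject H₀: no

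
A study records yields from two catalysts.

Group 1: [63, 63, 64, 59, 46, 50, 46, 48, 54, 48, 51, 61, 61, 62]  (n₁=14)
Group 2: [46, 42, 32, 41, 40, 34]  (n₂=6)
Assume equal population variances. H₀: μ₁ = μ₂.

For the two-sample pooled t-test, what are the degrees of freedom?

degrees of freedom = 18

df = n₁ + n₂ − 2 = 14 + 6 − 2 = 18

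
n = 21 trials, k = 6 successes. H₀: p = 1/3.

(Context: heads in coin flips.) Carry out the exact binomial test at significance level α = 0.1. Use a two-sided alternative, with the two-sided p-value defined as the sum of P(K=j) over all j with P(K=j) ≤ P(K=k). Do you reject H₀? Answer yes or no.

reject H₀: no

Exact binomial: n=21, k=6, p₀=1/3=0.3333
P(X=j) = C(n,j)·p₀^j·(1−p₀)^(n−j); p = Σ P(X=j) over j with P(X=j) ≤ P(X=6)
p-value (two-sided) = 0.81787
At α=0.1: p ≥ α → fail to reject H₀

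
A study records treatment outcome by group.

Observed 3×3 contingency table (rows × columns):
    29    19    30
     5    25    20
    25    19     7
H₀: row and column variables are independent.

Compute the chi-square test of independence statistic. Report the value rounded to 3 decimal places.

test statistic = 25.561

Row totals [78, 50, 51], col totals [59, 63, 57], n=179
χ² = (29−25.71)²/25.71 + (19−27.45)²/27.45 + (30−24.84)²/24.84 + (5−16.48)²/16.48 + (25−17.60)²/17.60 + (20−15.92)²/15.92 + (25−16.81)²/16.81 + (19−17.95)²/17.95 + (7−16.24)²/16.24 = 25.5611
df = 4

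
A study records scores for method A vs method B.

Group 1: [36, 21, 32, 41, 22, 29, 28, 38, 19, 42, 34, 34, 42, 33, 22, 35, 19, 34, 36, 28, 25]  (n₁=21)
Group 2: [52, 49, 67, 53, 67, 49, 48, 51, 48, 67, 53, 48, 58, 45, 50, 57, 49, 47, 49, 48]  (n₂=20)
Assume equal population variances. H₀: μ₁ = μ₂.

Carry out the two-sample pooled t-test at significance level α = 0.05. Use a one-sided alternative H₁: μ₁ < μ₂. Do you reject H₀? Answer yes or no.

reject H₀: yes

x̄₁=30.952, s₁=7.406, n₁=21
x̄₂=52.750, s₂=6.904, n₂=20
s_p² = [20·7.406² + 19·6.904²]/39 = 51.3513
SE = √(s_p²·(1/21+1/20)) = 2.2389
t = (30.952−52.750)/2.2389 = -9.7357
df = 39
p-value (one-sided, H₁ less) = 0.00000
At α=0.05: p < α → reject H₀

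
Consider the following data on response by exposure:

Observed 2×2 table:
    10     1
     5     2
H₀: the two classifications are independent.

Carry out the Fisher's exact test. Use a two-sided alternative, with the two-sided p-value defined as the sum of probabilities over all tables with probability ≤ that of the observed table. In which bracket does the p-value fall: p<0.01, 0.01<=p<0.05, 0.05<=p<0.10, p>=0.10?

p-value bracket: p>=0.10

Margins: r₁=11, r₂=7, c₁=15, c₂=3, n=18
p_obs = C(11,10)·C(7,5)/C(18,15); sum pmf over tables with pmf ≤ p_obs
p-value (two-sided) = 0.52819
→ bracket: p>=0.10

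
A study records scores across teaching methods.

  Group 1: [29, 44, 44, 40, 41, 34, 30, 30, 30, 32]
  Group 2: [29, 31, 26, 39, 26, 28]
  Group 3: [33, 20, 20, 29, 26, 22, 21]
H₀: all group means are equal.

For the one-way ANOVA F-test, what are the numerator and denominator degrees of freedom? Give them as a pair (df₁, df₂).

degrees of freedom = [2, 20]

k = 3 groups, N = 23 total
df = (k−1, N−k) = (3−1, 23−3) = (2, 20)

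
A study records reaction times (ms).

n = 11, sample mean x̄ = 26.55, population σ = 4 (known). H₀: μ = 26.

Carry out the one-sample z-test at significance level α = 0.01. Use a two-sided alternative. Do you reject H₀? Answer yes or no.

reject H₀: no

SE = σ/√n = 4/√11 = 1.2060
z = (x̄−μ₀)/SE = (26.55−26)/1.2060 = 0.4560
p-value (two-sided) = 0.64836
At α=0.01: p ≥ α → fail to reject H₀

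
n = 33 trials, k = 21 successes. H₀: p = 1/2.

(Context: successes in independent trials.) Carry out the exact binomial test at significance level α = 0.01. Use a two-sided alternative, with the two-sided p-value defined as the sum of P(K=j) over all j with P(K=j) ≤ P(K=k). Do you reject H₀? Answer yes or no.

reject H₀: no

Exact binomial: n=33, k=21, p₀=1/2=0.5000
P(X=j) = C(n,j)·p₀^j·(1−p₀)^(n−j); p = Σ P(X=j) over j with P(X=j) ≤ P(X=21)
p-value (two-sided) = 0.16276
At α=0.01: p ≥ α → fail to reject H₀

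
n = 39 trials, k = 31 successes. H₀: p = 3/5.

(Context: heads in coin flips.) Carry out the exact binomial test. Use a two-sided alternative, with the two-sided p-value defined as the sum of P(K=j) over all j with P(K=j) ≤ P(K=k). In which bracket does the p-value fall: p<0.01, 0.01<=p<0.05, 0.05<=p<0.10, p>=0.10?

p-value bracket: 0.01<=p<0.05

Exact binomial: n=39, k=31, p₀=3/5=0.6000
P(X=j) = C(n,j)·p₀^j·(1−p₀)^(n−j); p = Σ P(X=j) over j with P(X=j) ≤ P(X=31)
p-value (two-sided) = 0.01355
→ bracket: 0.01<=p<0.05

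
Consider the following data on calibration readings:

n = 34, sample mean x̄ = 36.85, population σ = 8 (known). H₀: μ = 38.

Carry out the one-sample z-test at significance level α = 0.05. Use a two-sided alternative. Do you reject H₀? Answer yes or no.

reject H₀: no

SE = σ/√n = 8/√34 = 1.3720
z = (x̄−μ₀)/SE = (36.85−38)/1.3720 = -0.8382
p-value (two-sided) = 0.40192
At α=0.05: p ≥ α → fail to reject H₀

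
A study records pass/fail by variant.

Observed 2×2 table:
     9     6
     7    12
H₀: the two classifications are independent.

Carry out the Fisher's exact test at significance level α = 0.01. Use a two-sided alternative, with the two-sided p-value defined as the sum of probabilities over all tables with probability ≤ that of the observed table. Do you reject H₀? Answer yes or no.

reject H₀: no

Margins: r₁=15, r₂=19, c₁=16, c₂=18, n=34
p_obs = C(15,9)·C(19,7)/C(34,16); sum pmf over tables with pmf ≤ p_obs
p-value (two-sided) = 0.29982
At α=0.01: p ≥ α → fail to reject H₀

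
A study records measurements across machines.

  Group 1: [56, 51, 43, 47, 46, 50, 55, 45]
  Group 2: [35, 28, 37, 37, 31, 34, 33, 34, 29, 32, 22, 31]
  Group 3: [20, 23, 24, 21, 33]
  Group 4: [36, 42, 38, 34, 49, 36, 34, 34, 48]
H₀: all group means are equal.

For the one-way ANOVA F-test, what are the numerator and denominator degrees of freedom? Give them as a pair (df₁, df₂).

degrees of freedom = [3, 30]

k = 4 groups, N = 34 total
df = (k−1, N−k) = (4−1, 34−4) = (3, 30)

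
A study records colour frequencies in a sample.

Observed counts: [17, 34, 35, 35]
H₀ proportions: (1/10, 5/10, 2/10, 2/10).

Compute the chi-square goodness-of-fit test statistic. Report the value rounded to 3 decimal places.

test statistic = 23.231

n = 121; E_i = n·p_i = [12.10, 60.50, 24.20, 24.20]
χ² = (17−12.10)²/12.10 + (34−60.50)²/60.50 + (35−24.20)²/24.20 + (35−24.20)²/24.20 = 23.2314
df = 3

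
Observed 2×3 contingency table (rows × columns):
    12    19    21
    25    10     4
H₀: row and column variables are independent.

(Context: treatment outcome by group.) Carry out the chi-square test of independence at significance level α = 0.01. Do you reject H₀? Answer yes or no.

reject H₀: yes

Row totals [52, 39], col totals [37, 29, 25], n=91
χ² = (12−21.14)²/21.14 + (19−16.57)²/16.57 + (21−14.29)²/14.29 + (25−15.86)²/15.86 + (10−12.43)²/12.43 + (4−10.71)²/10.71 = 17.4190
df = 2
p-value (upper-tail) = 0.00017
At α=0.01: p < α → reject H₀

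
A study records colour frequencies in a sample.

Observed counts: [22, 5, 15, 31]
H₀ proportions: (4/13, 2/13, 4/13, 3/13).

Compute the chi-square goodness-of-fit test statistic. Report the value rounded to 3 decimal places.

test statistic = 17.837

n = 73; E_i = n·p_i = [22.46, 11.23, 22.46, 16.85]
χ² = (22−22.46)²/22.46 + (5−11.23)²/11.23 + (15−22.46)²/22.46 + (31−16.85)²/16.85 = 17.8368
df = 3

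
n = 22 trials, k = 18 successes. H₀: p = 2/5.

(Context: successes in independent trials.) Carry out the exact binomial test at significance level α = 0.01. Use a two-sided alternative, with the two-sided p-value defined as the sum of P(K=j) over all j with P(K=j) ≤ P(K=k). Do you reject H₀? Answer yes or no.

Exact binomial: n=22, k=18, p₀=2/5=0.4000
P(X=j) = C(n,j)·p₀^j·(1−p₀)^(n−j); p = Σ P(X=j) over j with P(X=j) ≤ P(X=18)
p-value (two-sided) = 0.00009
At α=0.01: p < α → reject H₀

reject H₀: yes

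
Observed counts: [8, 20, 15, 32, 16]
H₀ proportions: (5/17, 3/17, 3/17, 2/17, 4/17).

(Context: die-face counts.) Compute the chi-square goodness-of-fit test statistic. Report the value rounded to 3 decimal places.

n = 91; E_i = n·p_i = [26.76, 16.06, 16.06, 10.71, 21.41]
χ² = (8−26.76)²/26.76 + (20−16.06)²/16.06 + (15−16.06)²/16.06 + (32−10.71)²/10.71 + (16−21.41)²/21.41 = 57.9150
df = 4

test statistic = 57.915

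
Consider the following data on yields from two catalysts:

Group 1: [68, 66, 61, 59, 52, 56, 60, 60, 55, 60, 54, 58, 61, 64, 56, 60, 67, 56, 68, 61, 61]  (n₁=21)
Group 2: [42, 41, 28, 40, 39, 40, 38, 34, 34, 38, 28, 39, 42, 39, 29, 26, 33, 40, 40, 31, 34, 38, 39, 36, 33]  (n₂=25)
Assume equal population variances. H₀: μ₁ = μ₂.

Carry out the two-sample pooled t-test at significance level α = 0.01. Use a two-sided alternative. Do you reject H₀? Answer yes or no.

reject H₀: yes

x̄₁=60.143, s₁=4.531, n₁=21
x̄₂=36.040, s₂=4.748, n₂=25
s_p² = [20·4.531² + 24·4.748²]/44 = 21.6257
SE = √(s_p²·(1/21+1/25)) = 1.3765
t = (60.143−36.040)/1.3765 = 17.5099
df = 44
p-value (two-sided) = 0.00000
At α=0.01: p < α → reject H₀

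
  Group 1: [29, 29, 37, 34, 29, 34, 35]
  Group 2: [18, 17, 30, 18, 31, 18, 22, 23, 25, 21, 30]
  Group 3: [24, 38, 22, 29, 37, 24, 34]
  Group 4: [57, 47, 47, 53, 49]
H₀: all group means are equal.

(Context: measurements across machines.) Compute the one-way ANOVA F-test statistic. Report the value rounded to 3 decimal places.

test statistic = 33.226

Group means [32.43, 23.00, 29.71, 50.60], grand mean 31.367
SSB = Σnᵢ(x̄ᵢ−x̄)² = 2646.624; SSW = ΣΣ(x−x̄ᵢ)² = 690.343
MSB = 2646.624/3 = 882.2079; MSW = 690.343/26 = 26.5516
F = MSB/MSW = 33.2261
df = (3, 26)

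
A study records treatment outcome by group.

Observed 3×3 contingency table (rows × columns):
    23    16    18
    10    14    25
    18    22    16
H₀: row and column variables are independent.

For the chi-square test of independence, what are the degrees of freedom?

df = (r−1)(c−1) = (3−1)·(3−1) = 4

degrees of freedom = 4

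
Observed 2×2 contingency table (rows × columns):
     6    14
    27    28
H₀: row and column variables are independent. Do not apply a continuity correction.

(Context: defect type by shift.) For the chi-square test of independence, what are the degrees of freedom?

degrees of freedom = 1

df = (r−1)(c−1) = (2−1)·(2−1) = 1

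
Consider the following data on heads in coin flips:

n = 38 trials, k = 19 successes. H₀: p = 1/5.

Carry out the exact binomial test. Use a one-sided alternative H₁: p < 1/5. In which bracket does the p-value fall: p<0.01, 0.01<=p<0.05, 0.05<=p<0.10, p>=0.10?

p-value bracket: p>=0.10

Exact binomial: n=38, k=19, p₀=1/5=0.2000
P(X≤19) from Σ C(n,i)·p₀^i·(1−p₀)^(n−i)
p-value (one-sided, H₁ less) = 0.99999
→ bracket: p>=0.10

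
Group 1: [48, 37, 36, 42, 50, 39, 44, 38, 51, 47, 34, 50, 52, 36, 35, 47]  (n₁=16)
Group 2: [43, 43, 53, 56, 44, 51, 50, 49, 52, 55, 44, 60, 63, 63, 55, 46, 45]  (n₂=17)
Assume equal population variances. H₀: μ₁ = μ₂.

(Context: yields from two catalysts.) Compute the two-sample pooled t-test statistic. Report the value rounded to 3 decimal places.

x̄₁=42.875, s₁=6.438, n₁=16
x̄₂=51.294, s₂=6.715, n₂=17
s_p² = [15·6.438² + 16·6.715²]/31 = 43.3316
SE = √(s_p²·(1/16+1/17)) = 2.2928
t = (42.875−51.294)/2.2928 = -3.6719
df = 31

test statistic = -3.672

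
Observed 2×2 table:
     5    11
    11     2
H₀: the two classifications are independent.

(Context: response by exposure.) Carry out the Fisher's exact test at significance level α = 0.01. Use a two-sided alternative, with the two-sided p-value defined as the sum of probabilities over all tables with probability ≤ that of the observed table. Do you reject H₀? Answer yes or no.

Margins: r₁=16, r₂=13, c₁=16, c₂=13, n=29
p_obs = C(16,5)·C(13,11)/C(29,16); sum pmf over tables with pmf ≤ p_obs
p-value (two-sided) = 0.00788
At α=0.01: p < α → reject H₀

reject H₀: yes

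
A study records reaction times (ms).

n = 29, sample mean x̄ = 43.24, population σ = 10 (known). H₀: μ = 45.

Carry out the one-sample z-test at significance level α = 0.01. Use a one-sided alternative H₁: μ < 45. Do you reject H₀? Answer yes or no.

SE = σ/√n = 10/√29 = 1.8570
z = (x̄−μ₀)/SE = (43.24−45)/1.8570 = -0.9478
p-value (one-sided, H₁ less) = 0.17162
At α=0.01: p ≥ α → fail to reject H₀

reject H₀: no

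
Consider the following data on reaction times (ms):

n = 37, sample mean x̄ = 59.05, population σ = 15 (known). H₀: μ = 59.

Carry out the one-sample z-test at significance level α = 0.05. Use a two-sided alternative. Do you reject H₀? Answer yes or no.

reject H₀: no

SE = σ/√n = 15/√37 = 2.4660
z = (x̄−μ₀)/SE = (59.05−59)/2.4660 = 0.0203
p-value (two-sided) = 0.98382
At α=0.05: p ≥ α → fail to reject H₀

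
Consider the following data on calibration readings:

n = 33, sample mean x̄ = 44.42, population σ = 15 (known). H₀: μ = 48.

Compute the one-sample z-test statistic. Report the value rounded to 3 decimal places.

test statistic = -1.371

SE = σ/√n = 15/√33 = 2.6112
z = (x̄−μ₀)/SE = (44.42−48)/2.6112 = -1.3710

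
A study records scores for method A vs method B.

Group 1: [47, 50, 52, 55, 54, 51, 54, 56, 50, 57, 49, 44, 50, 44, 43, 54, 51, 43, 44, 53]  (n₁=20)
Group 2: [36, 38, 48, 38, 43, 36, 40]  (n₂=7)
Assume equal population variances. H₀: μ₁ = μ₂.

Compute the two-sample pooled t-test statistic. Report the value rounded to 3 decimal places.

test statistic = 5.181

x̄₁=50.050, s₁=4.524, n₁=20
x̄₂=39.857, s₂=4.337, n₂=7
s_p² = [19·4.524² + 6·4.337²]/25 = 20.0723
SE = √(s_p²·(1/20+1/7)) = 1.9675
t = (50.050−39.857)/1.9675 = 5.1806
df = 25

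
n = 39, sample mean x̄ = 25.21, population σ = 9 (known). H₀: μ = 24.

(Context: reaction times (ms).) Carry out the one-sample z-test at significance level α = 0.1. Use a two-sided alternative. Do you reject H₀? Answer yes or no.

SE = σ/√n = 9/√39 = 1.4412
z = (x̄−μ₀)/SE = (25.21−24)/1.4412 = 0.8396
p-value (two-sided) = 0.40113
At α=0.1: p ≥ α → fail to reject H₀

reject H₀: no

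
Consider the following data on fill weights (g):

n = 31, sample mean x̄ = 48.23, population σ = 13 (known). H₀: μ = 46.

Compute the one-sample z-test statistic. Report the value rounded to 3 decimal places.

SE = σ/√n = 13/√31 = 2.3349
z = (x̄−μ₀)/SE = (48.23−46)/2.3349 = 0.9551

test statistic = 0.955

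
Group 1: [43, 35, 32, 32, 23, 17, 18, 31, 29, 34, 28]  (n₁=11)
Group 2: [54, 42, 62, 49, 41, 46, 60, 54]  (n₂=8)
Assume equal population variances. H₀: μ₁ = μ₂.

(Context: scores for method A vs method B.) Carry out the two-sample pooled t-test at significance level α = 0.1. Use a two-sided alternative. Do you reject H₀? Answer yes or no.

reject H₀: yes

x̄₁=29.273, s₁=7.617, n₁=11
x̄₂=51.000, s₂=7.838, n₂=8
s_p² = [10·7.617² + 7·7.838²]/17 = 59.4225
SE = √(s_p²·(1/11+1/8)) = 3.5819
t = (29.273−51.000)/3.5819 = -6.0659
df = 17
p-value (two-sided) = 0.00001
At α=0.1: p < α → reject H₀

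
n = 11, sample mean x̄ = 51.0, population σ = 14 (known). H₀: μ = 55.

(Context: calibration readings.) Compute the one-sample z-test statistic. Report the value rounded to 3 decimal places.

test statistic = -0.948

SE = σ/√n = 14/√11 = 4.2212
z = (x̄−μ₀)/SE = (51.0−55)/4.2212 = -0.9476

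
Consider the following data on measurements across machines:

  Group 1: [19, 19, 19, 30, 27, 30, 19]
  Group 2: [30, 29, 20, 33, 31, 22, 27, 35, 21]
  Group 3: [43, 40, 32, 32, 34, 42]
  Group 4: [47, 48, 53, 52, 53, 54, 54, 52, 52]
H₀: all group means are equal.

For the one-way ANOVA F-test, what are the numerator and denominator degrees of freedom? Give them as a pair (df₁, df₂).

degrees of freedom = [3, 27]

k = 4 groups, N = 31 total
df = (k−1, N−k) = (4−1, 31−4) = (3, 27)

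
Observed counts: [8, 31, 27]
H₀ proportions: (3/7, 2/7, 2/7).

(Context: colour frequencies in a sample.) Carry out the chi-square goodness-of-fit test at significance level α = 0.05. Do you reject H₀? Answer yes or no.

n = 66; E_i = n·p_i = [28.29, 18.86, 18.86]
χ² = (8−28.29)²/28.29 + (31−18.86)²/18.86 + (27−18.86)²/18.86 = 25.8838
df = 2
p-value (upper-tail) = 0.00000
At α=0.05: p < α → reject H₀

reject H₀: yes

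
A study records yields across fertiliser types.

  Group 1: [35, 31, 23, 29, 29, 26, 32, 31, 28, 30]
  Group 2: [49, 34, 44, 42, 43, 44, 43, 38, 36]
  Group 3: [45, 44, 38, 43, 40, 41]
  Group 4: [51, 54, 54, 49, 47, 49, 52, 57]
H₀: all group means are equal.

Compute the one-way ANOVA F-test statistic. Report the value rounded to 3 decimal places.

Group means [29.40, 41.44, 41.83, 51.62], grand mean 40.333
SSB = Σnᵢ(x̄ᵢ−x̄)² = 2240.003; SSW = ΣΣ(x−x̄ᵢ)² = 381.331
MSB = 2240.003/3 = 746.6676; MSW = 381.331/29 = 13.1493
F = MSB/MSW = 56.7837
df = (3, 29)

test statistic = 56.784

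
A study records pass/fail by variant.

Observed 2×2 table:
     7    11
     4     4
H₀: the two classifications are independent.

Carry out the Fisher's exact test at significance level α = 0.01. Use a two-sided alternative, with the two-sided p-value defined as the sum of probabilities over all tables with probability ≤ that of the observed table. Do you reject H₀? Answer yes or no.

Margins: r₁=18, r₂=8, c₁=11, c₂=15, n=26
p_obs = C(18,7)·C(8,4)/C(26,11); sum pmf over tables with pmf ≤ p_obs
p-value (two-sided) = 0.68284
At α=0.01: p ≥ α → fail to reject H₀

reject H₀: no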